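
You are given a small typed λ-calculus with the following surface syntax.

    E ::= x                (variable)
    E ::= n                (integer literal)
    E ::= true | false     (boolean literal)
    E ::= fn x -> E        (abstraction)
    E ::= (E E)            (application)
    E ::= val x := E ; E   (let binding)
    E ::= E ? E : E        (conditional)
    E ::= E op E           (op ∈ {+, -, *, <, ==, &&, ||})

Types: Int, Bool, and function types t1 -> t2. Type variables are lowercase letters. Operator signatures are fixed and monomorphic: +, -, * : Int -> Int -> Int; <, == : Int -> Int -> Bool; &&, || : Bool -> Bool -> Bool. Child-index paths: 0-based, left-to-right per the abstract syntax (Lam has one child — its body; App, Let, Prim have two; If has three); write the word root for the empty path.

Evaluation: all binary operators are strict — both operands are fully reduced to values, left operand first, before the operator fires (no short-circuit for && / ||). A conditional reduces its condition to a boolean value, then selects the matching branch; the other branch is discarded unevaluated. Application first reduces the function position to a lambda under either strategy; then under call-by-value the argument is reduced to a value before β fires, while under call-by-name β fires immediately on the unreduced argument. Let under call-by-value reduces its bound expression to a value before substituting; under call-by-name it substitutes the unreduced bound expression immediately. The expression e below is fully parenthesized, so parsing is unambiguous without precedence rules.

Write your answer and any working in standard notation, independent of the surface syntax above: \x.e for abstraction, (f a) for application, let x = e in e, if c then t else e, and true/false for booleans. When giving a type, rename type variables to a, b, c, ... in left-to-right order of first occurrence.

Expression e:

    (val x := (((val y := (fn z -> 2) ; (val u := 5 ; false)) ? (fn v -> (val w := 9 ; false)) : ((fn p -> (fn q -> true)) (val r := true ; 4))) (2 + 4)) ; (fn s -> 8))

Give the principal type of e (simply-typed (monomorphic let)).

Derivation:
\z._ : a -> Int
let y : a -> Int
let u : Int
  unify Bool ~ Bool
let w : Int
\v._ : b -> Bool
\q._ : d -> Bool
\p._ : c -> d -> Bool
let r : Bool
  unify c -> d -> Bool ~ Int -> e
  unify c ~ Int
  unify d -> Bool ~ e
_ _ : d -> Bool
  unify b -> Bool ~ d -> Bool
  unify b ~ d
  unify Bool ~ Bool
  unify Int ~ Int
  unify Int ~ Int
  unify d -> Bool ~ Int -> f
  unify d ~ Int
  unify Bool ~ f
_ _ : Bool
let x : Bool
\s._ : g -> Int

Answer: a -> Int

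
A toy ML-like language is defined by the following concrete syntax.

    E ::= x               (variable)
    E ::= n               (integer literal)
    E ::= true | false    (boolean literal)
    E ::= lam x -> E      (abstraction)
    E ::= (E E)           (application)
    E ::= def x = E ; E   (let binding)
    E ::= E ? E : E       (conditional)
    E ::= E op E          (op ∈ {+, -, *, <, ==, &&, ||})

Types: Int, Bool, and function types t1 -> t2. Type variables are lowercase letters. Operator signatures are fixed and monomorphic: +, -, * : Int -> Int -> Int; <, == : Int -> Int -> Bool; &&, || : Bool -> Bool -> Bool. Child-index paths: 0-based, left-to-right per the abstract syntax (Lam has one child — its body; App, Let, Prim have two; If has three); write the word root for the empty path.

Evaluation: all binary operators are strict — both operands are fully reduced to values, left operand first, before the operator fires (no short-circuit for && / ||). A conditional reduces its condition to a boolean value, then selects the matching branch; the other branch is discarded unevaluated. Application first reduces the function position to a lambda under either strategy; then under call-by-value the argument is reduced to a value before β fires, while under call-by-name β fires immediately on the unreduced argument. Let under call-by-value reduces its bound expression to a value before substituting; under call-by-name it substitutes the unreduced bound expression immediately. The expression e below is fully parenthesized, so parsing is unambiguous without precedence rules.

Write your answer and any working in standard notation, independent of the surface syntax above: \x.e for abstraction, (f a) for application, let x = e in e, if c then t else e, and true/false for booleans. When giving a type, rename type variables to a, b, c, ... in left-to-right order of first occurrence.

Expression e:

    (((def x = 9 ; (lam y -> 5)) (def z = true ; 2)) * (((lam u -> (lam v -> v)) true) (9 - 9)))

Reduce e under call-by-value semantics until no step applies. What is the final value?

Answer: 0

Derivation:
step 0: (((let x = 9 in (\y.5)) (let z = true in 2)) * (((\u.(\v.v)) true) (9 - 9)))
step 1: [let@0.0] (((\y.5) (let z = true in 2)) * (((\u.(\v.v)) true) (9 - 9)))
step 2: [let@0.1] (((\y.5) 2) * (((\u.(\v.v)) true) (9 - 9)))
step 3: [beta@0] (5 * (((\u.(\v.v)) true) (9 - 9)))
step 4: [beta@1.0] (5 * ((\v.v) (9 - 9)))
step 5: [delta@1.1] (5 * ((\v.v) 0))
step 6: [beta@1] (5 * 0)
step 7: [delta@root] 0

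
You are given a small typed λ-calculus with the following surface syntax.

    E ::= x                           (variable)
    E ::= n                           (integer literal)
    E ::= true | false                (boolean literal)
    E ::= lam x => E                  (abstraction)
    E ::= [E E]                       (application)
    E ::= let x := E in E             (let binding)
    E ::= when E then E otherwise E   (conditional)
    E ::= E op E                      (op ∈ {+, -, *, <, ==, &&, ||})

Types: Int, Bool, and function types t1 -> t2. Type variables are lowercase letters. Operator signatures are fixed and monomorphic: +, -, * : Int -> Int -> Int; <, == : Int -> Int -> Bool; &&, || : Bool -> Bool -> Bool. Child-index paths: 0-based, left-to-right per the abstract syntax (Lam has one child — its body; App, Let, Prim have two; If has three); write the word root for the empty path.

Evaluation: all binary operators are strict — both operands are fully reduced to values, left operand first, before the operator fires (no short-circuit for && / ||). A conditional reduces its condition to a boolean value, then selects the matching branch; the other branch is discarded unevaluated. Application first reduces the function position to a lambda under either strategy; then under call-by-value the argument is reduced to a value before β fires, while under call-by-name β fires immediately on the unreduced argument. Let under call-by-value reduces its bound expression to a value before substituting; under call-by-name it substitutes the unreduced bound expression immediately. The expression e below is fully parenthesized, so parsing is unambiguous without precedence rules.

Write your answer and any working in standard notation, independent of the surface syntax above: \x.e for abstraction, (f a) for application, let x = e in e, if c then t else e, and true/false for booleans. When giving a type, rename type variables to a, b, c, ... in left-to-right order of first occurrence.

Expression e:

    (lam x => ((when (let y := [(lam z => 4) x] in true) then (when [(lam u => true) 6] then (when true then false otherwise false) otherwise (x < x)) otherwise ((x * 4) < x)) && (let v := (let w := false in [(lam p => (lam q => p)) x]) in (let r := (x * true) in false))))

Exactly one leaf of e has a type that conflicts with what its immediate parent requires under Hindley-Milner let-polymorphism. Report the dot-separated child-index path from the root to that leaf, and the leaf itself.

Trace:
\z._ : b -> Int
x : a
  unify b -> Int ~ a -> c
  unify b ~ a
  unify Int ~ c
_ _ : Int
let y : Int
  unify Bool ~ Bool
\u._ : d -> Bool
  unify d -> Bool ~ Int -> e
  unify d ~ Int
  unify Bool ~ e
_ _ : Bool
  unify Bool ~ Bool
  unify Bool ~ Bool
  unify Bool ~ Bool
x : a
  unify a ~ Int
x : Int
  unify Int ~ Int
  unify Bool ~ Bool
x : Int
  unify Int ~ Int
  unify Int ~ Int
  unify Int ~ Int
x : Int
  unify Int ~ Int
  unify Bool ~ Bool
  unify Bool ~ Bool
let w : Bool
p : f
\q._ : g -> f
\p._ : f -> g -> f
x : Int
  unify f -> g -> f ~ Int -> h
  unify f ~ Int
  unify g -> Int ~ h
_ _ : g -> Int
let v : forall. g -> Int
x : Int
  unify Int ~ Int
  unify Bool ~ Int
  FAIL: mismatch Bool ~ Int

Answer: 0.1.1.0.1 : true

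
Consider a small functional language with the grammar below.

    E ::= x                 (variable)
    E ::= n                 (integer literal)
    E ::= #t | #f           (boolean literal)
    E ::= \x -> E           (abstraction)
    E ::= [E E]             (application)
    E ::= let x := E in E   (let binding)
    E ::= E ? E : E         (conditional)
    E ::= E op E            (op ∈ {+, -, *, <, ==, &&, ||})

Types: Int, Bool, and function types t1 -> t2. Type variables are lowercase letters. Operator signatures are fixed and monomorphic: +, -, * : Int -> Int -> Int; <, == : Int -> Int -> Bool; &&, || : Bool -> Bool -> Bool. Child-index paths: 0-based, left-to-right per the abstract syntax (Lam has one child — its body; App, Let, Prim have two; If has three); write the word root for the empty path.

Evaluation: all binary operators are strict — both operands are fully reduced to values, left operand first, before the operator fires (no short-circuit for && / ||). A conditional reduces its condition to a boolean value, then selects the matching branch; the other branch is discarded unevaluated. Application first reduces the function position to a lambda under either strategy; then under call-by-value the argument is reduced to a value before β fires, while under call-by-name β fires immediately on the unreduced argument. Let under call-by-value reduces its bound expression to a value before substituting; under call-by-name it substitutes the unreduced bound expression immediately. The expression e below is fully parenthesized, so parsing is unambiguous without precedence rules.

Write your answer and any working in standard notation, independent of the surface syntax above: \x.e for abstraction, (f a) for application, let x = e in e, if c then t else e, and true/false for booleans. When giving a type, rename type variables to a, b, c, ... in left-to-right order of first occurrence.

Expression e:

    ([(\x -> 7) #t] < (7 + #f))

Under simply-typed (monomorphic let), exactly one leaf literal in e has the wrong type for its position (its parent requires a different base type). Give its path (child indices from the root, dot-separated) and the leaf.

Answer: 1.1 : false

Working:
\x._ : a -> Int
  unify a -> Int ~ Bool -> b
  unify a ~ Bool
  unify Int ~ b
_ _ : Int
  unify Int ~ Int
  unify Int ~ Int
  unify Bool ~ Int
  FAIL: mismatch Bool ~ Int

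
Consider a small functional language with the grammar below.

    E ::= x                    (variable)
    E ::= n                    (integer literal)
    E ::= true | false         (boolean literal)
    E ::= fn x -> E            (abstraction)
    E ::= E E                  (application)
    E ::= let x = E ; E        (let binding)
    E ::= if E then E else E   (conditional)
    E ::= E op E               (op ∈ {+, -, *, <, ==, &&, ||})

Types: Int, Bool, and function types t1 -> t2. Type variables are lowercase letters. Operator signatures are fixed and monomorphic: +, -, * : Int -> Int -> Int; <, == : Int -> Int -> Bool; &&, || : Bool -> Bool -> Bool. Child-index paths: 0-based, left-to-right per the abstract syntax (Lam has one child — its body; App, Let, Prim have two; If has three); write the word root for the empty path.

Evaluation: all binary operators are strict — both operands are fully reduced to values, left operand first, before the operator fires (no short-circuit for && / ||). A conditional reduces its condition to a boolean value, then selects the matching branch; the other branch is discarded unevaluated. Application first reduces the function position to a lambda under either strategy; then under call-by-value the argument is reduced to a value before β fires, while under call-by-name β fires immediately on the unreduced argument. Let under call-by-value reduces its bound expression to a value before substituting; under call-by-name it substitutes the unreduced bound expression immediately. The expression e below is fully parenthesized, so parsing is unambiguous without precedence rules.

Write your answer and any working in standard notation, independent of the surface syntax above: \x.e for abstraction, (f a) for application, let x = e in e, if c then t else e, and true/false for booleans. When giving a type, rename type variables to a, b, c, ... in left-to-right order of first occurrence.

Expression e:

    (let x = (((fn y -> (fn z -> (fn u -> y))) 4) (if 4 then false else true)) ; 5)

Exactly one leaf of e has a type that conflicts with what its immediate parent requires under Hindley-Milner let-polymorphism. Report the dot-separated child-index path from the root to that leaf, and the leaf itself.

Answer: 0.1.0 : 4

Trace:
y : a
\u._ : c -> a
\z._ : b -> c -> a
\y._ : a -> b -> c -> a
  unify a -> b -> c -> a ~ Int -> d
  unify a ~ Int
  unify b -> c -> Int ~ d
_ _ : b -> c -> Int
  unify Int ~ Bool
  FAIL: mismatch Int ~ Bool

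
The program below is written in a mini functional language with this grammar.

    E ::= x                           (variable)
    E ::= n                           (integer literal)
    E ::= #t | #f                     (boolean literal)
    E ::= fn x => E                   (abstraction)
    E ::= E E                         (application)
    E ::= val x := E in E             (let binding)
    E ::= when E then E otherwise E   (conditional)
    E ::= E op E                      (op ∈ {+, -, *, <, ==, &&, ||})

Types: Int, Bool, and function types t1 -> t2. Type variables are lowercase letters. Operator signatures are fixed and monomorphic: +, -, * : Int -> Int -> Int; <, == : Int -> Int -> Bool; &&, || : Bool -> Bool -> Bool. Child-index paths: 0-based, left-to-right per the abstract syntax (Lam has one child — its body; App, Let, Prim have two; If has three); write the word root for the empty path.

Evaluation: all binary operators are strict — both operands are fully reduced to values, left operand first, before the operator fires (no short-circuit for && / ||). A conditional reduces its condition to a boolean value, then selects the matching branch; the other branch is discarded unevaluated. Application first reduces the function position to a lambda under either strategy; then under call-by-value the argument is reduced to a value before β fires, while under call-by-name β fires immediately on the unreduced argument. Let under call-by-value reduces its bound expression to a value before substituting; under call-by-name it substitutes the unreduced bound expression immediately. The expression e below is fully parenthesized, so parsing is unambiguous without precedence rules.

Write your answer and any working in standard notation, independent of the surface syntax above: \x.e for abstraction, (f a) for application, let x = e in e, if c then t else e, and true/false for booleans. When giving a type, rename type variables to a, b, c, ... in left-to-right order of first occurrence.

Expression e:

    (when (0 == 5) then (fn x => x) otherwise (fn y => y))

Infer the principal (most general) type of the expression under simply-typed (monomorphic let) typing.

Derivation:
  unify Int ~ Int
  unify Int ~ Int
  unify Bool ~ Bool
x : a
\x._ : a -> a
y : b
\y._ : b -> b
  unify a -> a ~ b -> b
  unify a ~ b
  unify b ~ b

Answer: a -> a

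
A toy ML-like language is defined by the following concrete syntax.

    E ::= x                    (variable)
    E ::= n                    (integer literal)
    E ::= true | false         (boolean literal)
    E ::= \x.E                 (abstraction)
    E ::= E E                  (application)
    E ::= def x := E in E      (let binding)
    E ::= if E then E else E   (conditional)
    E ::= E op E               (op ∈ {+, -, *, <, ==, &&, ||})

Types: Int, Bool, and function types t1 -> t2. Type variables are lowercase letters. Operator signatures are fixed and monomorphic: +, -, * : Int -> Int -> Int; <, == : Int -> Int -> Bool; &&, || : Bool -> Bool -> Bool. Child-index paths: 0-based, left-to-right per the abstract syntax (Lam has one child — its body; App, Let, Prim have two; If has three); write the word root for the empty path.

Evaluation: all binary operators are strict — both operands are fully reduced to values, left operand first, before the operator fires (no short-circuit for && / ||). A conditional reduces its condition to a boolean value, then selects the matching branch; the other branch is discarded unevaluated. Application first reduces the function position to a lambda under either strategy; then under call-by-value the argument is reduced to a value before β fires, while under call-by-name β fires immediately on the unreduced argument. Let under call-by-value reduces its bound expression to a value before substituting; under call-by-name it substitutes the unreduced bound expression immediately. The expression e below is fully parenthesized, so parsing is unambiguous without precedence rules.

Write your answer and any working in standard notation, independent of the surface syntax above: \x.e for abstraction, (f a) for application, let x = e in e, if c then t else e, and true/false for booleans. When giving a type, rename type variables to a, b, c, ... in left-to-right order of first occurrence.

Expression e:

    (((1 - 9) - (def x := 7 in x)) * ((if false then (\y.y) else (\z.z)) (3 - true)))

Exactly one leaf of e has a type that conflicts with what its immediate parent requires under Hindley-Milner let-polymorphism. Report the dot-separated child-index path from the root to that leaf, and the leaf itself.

Answer: 1.1.1 : true

Trace:
  unify Int ~ Int
  unify Int ~ Int
  unify Int ~ Int
let x : Int
x : Int
  unify Int ~ Int
  unify Int ~ Int
  unify Bool ~ Bool
y : a
\y._ : a -> a
z : b
\z._ : b -> b
  unify a -> a ~ b -> b
  unify a ~ b
  unify b ~ b
  unify Int ~ Int
  unify Bool ~ Int
  FAIL: mismatch Bool ~ Int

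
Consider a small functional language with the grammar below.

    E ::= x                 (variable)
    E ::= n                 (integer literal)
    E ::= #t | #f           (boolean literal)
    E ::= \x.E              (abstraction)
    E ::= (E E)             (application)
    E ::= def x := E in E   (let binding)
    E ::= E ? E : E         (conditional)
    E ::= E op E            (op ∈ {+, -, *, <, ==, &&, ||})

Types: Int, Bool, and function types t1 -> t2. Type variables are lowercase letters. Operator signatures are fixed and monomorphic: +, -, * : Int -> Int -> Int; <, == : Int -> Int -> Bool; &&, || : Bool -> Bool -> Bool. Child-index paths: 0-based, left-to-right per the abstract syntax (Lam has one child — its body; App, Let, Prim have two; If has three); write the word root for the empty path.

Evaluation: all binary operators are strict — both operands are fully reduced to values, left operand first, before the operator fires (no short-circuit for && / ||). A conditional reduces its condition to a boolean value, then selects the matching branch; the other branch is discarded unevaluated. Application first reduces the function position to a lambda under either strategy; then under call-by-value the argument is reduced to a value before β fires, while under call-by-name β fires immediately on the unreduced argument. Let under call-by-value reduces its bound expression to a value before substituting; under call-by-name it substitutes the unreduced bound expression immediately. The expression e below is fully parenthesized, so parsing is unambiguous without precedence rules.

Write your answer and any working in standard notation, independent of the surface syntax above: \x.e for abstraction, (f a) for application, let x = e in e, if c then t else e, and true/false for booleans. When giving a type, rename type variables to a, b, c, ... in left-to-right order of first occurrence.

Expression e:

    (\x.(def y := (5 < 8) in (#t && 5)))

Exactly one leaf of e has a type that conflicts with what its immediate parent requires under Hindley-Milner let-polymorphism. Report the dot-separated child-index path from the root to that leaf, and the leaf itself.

Answer: 0.1.1 : 5

Trace:
  unify Int ~ Int
  unify Int ~ Int
let y : Bool
  unify Bool ~ Bool
  unify Int ~ Bool
  FAIL: mismatch Int ~ Bool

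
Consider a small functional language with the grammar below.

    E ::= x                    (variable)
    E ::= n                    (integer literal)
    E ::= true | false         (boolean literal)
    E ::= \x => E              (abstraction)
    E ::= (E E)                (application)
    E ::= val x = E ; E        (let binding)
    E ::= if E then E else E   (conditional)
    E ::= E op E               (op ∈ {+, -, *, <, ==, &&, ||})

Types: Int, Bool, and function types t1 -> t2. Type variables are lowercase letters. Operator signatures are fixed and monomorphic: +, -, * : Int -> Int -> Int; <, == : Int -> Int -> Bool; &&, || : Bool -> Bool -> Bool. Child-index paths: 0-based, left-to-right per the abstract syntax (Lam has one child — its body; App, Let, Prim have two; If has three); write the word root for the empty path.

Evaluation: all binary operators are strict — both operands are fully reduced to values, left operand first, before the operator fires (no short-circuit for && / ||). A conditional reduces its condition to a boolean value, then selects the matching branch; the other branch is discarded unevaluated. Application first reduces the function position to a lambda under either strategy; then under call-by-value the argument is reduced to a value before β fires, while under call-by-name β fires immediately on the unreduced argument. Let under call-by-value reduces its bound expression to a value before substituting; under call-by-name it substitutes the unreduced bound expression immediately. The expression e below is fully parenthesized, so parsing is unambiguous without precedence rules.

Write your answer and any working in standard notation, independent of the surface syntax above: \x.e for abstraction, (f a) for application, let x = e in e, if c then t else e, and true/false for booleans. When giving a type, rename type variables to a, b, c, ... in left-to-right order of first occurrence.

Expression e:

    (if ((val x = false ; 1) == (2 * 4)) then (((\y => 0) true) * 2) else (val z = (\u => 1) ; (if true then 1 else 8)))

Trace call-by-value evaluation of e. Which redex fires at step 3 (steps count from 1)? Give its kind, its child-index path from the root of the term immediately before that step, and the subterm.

Answer: delta at 0 : (1 == 8)

Trace:
step 0: (if ((let x = false in 1) == (2 * 4)) then (((\y.0) true) * 2) else (let z = (\u.1) in (if true then 1 else 8)))
step 1: [let@0.0] (if (1 == (2 * 4)) then (((\y.0) true) * 2) else (let z = (\u.1) in (if true then 1 else 8)))
step 2: [delta@0.1] (if (1 == 8) then (((\y.0) true) * 2) else (let z = (\u.1) in (if true then 1 else 8)))
step 3: [delta@0] (if false then (((\y.0) true) * 2) else (let z = (\u.1) in (if true then 1 else 8)))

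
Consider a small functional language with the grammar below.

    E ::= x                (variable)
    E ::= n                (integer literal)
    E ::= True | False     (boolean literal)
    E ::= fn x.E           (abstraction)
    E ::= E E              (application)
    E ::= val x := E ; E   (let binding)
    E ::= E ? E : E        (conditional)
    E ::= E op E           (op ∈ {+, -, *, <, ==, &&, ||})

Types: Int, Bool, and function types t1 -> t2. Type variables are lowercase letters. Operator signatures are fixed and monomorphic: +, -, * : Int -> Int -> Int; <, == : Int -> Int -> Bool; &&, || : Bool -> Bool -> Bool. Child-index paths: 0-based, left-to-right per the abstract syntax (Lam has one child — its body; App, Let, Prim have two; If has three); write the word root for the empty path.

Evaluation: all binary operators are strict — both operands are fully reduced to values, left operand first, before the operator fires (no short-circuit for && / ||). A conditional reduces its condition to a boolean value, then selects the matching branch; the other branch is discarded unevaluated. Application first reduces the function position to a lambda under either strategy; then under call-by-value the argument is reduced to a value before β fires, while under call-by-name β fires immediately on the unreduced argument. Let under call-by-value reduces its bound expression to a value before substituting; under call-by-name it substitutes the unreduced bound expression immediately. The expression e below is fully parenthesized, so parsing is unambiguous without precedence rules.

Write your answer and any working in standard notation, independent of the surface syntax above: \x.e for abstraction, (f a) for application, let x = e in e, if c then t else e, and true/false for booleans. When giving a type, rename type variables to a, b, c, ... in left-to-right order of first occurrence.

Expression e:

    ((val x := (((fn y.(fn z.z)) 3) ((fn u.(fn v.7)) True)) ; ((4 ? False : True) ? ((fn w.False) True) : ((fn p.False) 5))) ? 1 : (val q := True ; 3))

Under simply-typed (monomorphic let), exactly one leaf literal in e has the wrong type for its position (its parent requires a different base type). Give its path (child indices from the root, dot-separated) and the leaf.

Working:
z : b
\z._ : b -> b
\y._ : a -> b -> b
  unify a -> b -> b ~ Int -> c
  unify a ~ Int
  unify b -> b ~ c
_ _ : b -> b
\v._ : e -> Int
\u._ : d -> e -> Int
  unify d -> e -> Int ~ Bool -> f
  unify d ~ Bool
  unify e -> Int ~ f
_ _ : e -> Int
  unify b -> b ~ (e -> Int) -> g
  unify b ~ e -> Int
  unify e -> Int ~ g
_ _ : e -> Int
let x : e -> Int
  unify Int ~ Bool
  FAIL: mismatch Int ~ Bool

Answer: 0.1.0.0 : 4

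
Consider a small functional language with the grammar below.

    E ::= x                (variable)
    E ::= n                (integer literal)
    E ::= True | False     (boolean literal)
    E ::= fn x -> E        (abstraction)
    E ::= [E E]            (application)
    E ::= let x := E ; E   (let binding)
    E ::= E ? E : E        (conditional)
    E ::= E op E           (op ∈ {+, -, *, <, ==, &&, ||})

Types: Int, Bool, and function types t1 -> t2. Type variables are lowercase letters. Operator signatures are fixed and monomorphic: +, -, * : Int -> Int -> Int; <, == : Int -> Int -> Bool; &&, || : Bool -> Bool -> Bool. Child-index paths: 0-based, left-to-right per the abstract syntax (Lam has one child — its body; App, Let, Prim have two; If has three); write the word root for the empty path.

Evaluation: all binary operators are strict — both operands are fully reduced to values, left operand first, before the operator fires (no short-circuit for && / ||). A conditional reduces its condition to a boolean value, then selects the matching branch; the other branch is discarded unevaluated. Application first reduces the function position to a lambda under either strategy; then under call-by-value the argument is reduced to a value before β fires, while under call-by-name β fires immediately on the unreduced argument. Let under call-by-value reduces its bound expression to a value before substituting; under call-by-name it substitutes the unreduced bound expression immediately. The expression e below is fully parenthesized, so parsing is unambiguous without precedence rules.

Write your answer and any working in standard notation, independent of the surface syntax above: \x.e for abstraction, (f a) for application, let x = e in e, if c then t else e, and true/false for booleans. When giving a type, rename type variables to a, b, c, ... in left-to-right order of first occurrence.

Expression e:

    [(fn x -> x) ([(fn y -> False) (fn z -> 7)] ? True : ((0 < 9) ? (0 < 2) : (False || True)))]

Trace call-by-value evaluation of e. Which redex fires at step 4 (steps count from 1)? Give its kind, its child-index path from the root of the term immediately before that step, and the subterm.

Answer: if at 1 : (if true then (0 < 2) else (false || true))

Trace:
step 0: ((\x.x) (if ((\y.false) (\z.7)) then true else (if (0 < 9) then (0 < 2) else (false || true))))
step 1: [beta@1.0] ((\x.x) (if false then true else (if (0 < 9) then (0 < 2) else (false || true))))
step 2: [if@1] ((\x.x) (if (0 < 9) then (0 < 2) else (false || true)))
step 3: [delta@1.0] ((\x.x) (if true then (0 < 2) else (false || true)))
step 4: [if@1] ((\x.x) (0 < 2))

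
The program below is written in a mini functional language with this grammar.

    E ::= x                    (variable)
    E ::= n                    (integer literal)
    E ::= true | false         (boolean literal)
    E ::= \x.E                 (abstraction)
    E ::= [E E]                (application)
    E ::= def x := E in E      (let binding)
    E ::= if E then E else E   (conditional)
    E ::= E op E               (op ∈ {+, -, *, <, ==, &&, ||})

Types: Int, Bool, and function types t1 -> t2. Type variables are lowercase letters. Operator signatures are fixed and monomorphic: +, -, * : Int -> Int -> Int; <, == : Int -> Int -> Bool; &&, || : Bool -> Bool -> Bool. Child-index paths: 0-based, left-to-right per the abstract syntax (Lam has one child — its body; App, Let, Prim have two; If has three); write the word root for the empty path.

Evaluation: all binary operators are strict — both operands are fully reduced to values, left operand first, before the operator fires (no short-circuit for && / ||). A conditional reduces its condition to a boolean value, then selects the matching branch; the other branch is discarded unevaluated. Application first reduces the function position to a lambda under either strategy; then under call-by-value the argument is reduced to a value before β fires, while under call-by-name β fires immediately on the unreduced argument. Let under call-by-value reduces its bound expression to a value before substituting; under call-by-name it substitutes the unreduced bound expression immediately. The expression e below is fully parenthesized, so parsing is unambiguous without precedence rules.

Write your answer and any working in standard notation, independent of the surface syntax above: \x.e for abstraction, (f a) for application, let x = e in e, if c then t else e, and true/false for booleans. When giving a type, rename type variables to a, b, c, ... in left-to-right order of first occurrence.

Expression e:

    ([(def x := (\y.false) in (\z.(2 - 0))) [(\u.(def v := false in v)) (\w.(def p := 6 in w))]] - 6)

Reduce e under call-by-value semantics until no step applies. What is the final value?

Answer: -4

Working:
step 0: (((let x = (\y.false) in (\z.(2 - 0))) ((\u.(let v = false in v)) (\w.(let p = 6 in w)))) - 6)
step 1: [let@0.0] (((\z.(2 - 0)) ((\u.(let v = false in v)) (\w.(let p = 6 in w)))) - 6)
step 2: [beta@0.1] (((\z.(2 - 0)) (let v = false in v)) - 6)
step 3: [let@0.1] (((\z.(2 - 0)) false) - 6)
step 4: [beta@0] ((2 - 0) - 6)
step 5: [delta@0] (2 - 6)
step 6: [delta@root] -4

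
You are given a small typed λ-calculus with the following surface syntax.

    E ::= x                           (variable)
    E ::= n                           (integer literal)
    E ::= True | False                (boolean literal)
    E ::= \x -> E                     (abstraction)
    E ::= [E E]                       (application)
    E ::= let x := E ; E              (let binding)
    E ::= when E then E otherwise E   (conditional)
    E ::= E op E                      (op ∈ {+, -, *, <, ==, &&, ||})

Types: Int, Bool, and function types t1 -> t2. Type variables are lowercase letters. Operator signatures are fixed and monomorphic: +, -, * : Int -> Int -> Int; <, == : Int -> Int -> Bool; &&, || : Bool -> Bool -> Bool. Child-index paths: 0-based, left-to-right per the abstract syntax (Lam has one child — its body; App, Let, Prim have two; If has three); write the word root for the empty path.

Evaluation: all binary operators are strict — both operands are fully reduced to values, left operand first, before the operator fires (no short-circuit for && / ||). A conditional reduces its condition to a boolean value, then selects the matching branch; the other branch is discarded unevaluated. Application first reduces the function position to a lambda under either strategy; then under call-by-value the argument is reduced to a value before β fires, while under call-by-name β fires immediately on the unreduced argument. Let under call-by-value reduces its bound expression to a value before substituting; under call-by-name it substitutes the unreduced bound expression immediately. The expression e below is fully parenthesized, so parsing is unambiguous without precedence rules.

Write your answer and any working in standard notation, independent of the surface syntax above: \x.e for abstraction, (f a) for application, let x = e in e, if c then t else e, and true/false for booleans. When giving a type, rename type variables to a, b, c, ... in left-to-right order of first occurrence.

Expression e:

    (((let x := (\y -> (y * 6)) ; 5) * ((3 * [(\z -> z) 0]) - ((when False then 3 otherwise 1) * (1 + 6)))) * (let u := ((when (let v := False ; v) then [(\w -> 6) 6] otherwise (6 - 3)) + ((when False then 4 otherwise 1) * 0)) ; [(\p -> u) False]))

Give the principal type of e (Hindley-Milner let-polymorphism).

Answer: Int

Derivation:
y : a
  unify a ~ Int
  unify Int ~ Int
\y._ : Int -> Int
let x : Int -> Int
  unify Int ~ Int
  unify Int ~ Int
z : b
\z._ : b -> b
  unify b -> b ~ Int -> c
  unify b ~ Int
  unify Int ~ c
_ _ : Int
  unify Int ~ Int
  unify Int ~ Int
  unify Bool ~ Bool
  unify Int ~ Int
  unify Int ~ Int
  unify Int ~ Int
  unify Int ~ Int
  unify Int ~ Int
  unify Int ~ Int
  unify Int ~ Int
  unify Int ~ Int
let v : Bool
v : Bool
  unify Bool ~ Bool
\w._ : d -> Int
  unify d -> Int ~ Int -> e
  unify d ~ Int
  unify Int ~ e
_ _ : Int
  unify Int ~ Int
  unify Int ~ Int
  unify Int ~ Int
  unify Int ~ Int
  unify Bool ~ Bool
  unify Int ~ Int
  unify Int ~ Int
  unify Int ~ Int
  unify Int ~ Int
let u : Int
u : Int
\p._ : f -> Int
  unify f -> Int ~ Bool -> g
  unify f ~ Bool
  unify Int ~ g
_ _ : Int
  unify Int ~ Int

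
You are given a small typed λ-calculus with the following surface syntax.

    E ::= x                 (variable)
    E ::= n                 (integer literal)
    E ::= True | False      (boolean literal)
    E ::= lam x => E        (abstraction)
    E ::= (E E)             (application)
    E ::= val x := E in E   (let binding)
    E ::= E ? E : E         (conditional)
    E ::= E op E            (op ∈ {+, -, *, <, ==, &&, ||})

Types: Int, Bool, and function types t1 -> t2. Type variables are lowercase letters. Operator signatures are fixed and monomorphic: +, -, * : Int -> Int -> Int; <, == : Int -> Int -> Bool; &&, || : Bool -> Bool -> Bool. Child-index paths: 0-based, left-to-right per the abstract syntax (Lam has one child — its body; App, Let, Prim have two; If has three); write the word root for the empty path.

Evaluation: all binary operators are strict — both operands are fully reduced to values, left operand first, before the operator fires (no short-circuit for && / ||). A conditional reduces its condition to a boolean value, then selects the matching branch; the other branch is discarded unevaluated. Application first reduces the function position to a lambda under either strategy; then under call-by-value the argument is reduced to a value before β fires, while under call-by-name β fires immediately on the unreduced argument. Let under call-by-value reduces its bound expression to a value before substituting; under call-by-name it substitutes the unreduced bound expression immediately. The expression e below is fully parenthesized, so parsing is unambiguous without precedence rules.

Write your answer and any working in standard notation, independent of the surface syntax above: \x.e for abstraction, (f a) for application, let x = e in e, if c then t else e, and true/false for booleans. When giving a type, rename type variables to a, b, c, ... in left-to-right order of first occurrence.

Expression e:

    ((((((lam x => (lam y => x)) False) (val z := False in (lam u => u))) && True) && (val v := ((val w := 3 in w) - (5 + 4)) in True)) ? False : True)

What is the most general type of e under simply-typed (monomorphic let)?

Answer: Bool

Working:
x : a
\y._ : b -> a
\x._ : a -> b -> a
  unify a -> b -> a ~ Bool -> c
  unify a ~ Bool
  unify b -> Bool ~ c
_ _ : b -> Bool
let z : Bool
u : d
\u._ : d -> d
  unify b -> Bool ~ (d -> d) -> e
  unify b ~ d -> d
  unify Bool ~ e
_ _ : Bool
  unify Bool ~ Bool
  unify Bool ~ Bool
  unify Bool ~ Bool
let w : Int
w : Int
  unify Int ~ Int
  unify Int ~ Int
  unify Int ~ Int
  unify Int ~ Int
let v : Int
  unify Bool ~ Bool
  unify Bool ~ Bool
  unify Bool ~ Bool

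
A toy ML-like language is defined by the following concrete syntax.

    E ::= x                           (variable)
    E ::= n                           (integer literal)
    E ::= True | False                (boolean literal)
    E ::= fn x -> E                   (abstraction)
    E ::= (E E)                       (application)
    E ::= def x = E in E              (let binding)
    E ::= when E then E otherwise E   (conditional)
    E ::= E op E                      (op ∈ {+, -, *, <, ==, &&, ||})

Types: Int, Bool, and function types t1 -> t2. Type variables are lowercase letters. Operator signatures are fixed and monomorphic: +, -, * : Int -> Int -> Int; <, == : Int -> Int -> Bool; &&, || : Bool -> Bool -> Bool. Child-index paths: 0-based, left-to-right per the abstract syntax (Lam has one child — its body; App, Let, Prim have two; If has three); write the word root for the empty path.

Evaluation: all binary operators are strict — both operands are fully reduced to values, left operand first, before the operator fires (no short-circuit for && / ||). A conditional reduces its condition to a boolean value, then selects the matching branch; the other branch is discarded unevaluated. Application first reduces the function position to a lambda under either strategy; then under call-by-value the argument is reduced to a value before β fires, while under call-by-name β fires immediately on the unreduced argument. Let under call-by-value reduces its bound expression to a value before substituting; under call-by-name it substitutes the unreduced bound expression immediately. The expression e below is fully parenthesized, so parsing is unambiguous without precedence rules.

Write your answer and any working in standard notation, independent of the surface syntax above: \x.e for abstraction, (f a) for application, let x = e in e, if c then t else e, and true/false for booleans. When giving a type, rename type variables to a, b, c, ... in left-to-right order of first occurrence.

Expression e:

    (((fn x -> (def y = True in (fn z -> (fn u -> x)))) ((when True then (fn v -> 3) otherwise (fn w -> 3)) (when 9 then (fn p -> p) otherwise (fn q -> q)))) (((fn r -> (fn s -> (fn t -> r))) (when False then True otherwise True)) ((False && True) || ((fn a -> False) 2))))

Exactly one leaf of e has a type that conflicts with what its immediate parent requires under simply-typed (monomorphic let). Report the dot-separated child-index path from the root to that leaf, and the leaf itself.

Trace:
let y : Bool
x : a
\u._ : c -> a
\z._ : b -> c -> a
\x._ : a -> b -> c -> a
  unify Bool ~ Bool
\v._ : d -> Int
\w._ : e -> Int
  unify d -> Int ~ e -> Int
  unify d ~ e
  unify Int ~ Int
  unify Int ~ Bool
  FAIL: mismatch Int ~ Bool

Answer: 0.1.1.0 : 9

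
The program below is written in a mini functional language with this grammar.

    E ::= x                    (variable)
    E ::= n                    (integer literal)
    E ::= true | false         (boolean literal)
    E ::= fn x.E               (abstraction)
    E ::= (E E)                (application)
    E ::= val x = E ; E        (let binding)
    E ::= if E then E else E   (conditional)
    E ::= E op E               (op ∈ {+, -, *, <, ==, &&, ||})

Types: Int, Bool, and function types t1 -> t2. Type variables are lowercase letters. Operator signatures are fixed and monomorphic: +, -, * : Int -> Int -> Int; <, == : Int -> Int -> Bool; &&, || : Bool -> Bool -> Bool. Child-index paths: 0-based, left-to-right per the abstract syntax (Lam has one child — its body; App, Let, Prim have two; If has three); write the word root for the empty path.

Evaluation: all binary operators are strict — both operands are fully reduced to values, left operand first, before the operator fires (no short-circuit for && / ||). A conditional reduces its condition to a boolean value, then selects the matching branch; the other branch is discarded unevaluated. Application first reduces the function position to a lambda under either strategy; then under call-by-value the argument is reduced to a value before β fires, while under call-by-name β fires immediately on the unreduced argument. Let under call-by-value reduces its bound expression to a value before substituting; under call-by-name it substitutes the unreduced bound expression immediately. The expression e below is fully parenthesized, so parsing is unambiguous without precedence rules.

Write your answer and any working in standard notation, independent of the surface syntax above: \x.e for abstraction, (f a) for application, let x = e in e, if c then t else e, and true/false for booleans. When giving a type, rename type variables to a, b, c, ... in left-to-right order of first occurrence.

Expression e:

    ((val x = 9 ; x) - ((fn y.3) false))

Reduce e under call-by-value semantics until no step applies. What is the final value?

Working:
step 0: ((let x = 9 in x) - ((\y.3) false))
step 1: [let@0] (9 - ((\y.3) false))
step 2: [beta@1] (9 - 3)
step 3: [delta@root] 6

Answer: 6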